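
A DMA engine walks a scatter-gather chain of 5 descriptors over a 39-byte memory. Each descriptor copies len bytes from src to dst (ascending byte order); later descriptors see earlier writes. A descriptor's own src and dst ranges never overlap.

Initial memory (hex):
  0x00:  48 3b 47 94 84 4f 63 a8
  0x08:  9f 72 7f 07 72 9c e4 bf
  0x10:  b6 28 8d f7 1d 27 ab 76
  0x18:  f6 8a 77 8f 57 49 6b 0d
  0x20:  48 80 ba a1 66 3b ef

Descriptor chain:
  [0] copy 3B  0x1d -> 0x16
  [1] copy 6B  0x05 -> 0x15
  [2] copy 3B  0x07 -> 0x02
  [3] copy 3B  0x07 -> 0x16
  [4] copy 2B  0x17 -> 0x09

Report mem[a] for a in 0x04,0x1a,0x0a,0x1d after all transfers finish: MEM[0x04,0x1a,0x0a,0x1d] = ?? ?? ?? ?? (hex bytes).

MEM[0x04,0x1a,0x0a,0x1d] = 72 7f 72 49

D0: mem[0x16..0x18] <- [49 6b 0d]
D1: mem[0x15..0x1a] <- [4f 63 a8 9f 72 7f]
D2: mem[0x02..0x04] <- [a8 9f 72]
D3: mem[0x16..0x18] <- [a8 9f 72]
D4: mem[0x09..0x0a] <- [9f 72]
query mem[0x04]=0x72, mem[0x1a]=0x7f, mem[0x0a]=0x72, mem[0x1d]=0x49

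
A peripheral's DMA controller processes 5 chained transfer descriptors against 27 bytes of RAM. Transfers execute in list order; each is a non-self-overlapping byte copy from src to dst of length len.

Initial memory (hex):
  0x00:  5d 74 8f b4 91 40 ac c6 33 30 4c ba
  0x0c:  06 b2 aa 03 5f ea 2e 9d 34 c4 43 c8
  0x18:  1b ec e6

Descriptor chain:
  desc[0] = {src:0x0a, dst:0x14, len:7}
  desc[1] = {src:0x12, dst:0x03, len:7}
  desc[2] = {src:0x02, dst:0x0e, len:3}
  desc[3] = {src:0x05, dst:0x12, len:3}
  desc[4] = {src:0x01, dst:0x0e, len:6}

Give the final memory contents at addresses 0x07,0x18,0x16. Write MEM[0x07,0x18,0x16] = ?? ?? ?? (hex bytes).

[0] 0x0a->0x14 len=7 : 4c ba 06 b2 aa 03 5f
[1] 0x12->0x03 len=7 : 2e 9d 4c ba 06 b2 aa
[2] 0x02->0x0e len=3 : 8f 2e 9d
[3] 0x05->0x12 len=3 : 4c ba 06
[4] 0x01->0x0e len=6 : 74 8f 2e 9d 4c ba
query mem[0x07]=0x06, mem[0x18]=0xaa, mem[0x16]=0x06

MEM[0x07,0x18,0x16] = 06 aa 06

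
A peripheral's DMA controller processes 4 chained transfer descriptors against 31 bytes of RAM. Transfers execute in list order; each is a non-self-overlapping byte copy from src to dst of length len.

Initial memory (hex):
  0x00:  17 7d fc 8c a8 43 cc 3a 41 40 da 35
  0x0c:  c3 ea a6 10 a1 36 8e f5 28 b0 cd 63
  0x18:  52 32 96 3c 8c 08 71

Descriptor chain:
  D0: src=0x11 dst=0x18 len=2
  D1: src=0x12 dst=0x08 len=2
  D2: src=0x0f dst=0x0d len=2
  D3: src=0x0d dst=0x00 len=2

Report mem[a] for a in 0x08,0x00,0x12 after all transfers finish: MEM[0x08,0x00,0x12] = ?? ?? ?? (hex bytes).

  after D0: wrote 2B at 0x18 = 368e
  after D1: wrote 2B at 0x08 = 8ef5
  after D2: wrote 2B at 0x0d = 10a1
  after D3: wrote 2B at 0x00 = 10a1
query mem[0x08]=0x8e, mem[0x00]=0x10, mem[0x12]=0x8e

MEM[0x08,0x00,0x12] = 8e 10 8e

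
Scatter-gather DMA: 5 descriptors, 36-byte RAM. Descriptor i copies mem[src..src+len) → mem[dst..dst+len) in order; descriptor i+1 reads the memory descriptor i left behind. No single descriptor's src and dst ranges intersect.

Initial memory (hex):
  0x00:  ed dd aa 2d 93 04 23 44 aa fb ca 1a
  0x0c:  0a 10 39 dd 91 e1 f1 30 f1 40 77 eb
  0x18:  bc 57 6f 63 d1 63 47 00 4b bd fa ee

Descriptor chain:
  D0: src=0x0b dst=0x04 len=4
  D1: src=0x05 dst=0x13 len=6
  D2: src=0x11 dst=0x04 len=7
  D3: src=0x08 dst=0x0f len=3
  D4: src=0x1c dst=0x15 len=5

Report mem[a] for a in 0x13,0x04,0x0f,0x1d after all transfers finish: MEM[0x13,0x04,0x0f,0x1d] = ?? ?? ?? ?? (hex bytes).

MEM[0x13,0x04,0x0f,0x1d] = 0a e1 39 63

  after D0: wrote 4B at 0x04 = 1a0a1039
  after D1: wrote 6B at 0x13 = 0a1039aafbca
  after D2: wrote 7B at 0x04 = e1f10a1039aafb
  after D3: wrote 3B at 0x0f = 39aafb
  after D4: wrote 5B at 0x15 = d16347004b
query mem[0x13]=0x0a, mem[0x04]=0xe1, mem[0x0f]=0x39, mem[0x1d]=0x63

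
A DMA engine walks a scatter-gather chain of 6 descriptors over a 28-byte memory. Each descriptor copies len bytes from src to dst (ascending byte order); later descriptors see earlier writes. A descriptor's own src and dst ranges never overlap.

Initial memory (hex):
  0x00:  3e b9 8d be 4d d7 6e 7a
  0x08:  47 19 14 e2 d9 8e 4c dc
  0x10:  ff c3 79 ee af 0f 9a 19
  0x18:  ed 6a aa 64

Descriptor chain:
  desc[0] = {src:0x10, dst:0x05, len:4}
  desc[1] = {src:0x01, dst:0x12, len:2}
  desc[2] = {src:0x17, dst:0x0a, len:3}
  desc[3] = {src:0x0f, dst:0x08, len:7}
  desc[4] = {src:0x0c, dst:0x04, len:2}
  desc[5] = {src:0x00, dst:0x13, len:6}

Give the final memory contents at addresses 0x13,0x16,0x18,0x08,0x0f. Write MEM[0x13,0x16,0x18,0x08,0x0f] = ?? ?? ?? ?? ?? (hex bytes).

MEM[0x13,0x16,0x18,0x08,0x0f] = 3e be af dc dc

[0] 0x10->0x05 len=4 : ff c3 79 ee
[1] 0x01->0x12 len=2 : b9 8d
[2] 0x17->0x0a len=3 : 19 ed 6a
[3] 0x0f->0x08 len=7 : dc ff c3 b9 8d af 0f
[4] 0x0c->0x04 len=2 : 8d af
[5] 0x00->0x13 len=6 : 3e b9 8d be 8d af
query mem[0x13]=0x3e, mem[0x16]=0xbe, mem[0x18]=0xaf, mem[0x08]=0xdc, mem[0x0f]=0xdc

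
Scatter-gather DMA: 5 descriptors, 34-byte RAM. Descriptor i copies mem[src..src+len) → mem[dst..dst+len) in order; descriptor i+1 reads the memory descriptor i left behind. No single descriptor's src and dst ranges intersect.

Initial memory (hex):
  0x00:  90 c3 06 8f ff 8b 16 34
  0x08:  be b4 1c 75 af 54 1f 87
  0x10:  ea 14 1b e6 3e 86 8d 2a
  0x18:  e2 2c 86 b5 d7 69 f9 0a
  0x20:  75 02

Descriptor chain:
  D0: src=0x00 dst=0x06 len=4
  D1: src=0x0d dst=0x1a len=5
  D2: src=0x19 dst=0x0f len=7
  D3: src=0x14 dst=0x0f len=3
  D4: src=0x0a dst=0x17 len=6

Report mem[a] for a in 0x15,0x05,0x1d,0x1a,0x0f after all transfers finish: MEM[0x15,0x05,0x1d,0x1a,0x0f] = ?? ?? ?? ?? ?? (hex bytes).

D0: mem[0x06..0x09] <- [90 c3 06 8f]
D1: mem[0x1a..0x1e] <- [54 1f 87 ea 14]
D2: mem[0x0f..0x15] <- [2c 54 1f 87 ea 14 0a]
D3: mem[0x0f..0x11] <- [14 0a 8d]
D4: mem[0x17..0x1c] <- [1c 75 af 54 1f 14]
query mem[0x15]=0x0a, mem[0x05]=0x8b, mem[0x1d]=0xea, mem[0x1a]=0x54, mem[0x0f]=0x14

MEM[0x15,0x05,0x1d,0x1a,0x0f] = 0a 8b ea 54 14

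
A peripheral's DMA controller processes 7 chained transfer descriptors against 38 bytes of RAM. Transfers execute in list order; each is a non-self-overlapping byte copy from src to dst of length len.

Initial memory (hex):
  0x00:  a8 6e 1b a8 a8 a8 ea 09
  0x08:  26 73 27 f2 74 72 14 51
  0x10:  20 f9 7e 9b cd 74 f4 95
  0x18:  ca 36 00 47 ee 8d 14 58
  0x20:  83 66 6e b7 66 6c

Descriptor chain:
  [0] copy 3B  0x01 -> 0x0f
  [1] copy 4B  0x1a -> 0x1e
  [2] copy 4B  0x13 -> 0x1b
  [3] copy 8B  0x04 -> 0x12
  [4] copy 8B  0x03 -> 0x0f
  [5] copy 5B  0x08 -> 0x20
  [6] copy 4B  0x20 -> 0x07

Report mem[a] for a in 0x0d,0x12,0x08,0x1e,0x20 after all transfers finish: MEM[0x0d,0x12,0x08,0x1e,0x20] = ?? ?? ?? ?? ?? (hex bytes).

  after D0: wrote 3B at 0x0f = 6e1ba8
  after D1: wrote 4B at 0x1e = 0047ee8d
  after D2: wrote 4B at 0x1b = 9bcd74f4
  after D3: wrote 8B at 0x12 = a8a8ea09267327f2
  after D4: wrote 8B at 0x0f = a8a8a8ea09267327
  after D5: wrote 5B at 0x20 = 267327f274
  after D6: wrote 4B at 0x07 = 267327f2
query mem[0x0d]=0x72, mem[0x12]=0xea, mem[0x08]=0x73, mem[0x1e]=0xf4, mem[0x20]=0x26

MEM[0x0d,0x12,0x08,0x1e,0x20] = 72 ea 73 f4 26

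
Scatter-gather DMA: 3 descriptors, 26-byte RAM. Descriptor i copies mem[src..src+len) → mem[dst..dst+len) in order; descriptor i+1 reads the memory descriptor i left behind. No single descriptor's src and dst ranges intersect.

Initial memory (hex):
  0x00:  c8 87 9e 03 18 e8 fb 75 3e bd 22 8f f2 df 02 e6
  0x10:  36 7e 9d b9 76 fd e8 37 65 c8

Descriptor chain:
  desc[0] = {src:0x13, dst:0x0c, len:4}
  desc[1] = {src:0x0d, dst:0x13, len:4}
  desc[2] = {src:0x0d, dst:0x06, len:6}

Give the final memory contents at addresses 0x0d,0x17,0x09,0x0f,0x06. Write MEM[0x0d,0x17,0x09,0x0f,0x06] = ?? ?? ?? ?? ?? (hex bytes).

  after D0: wrote 4B at 0x0c = b976fde8
  after D1: wrote 4B at 0x13 = 76fde836
  after D2: wrote 6B at 0x06 = 76fde8367e9d
query mem[0x0d]=0x76, mem[0x17]=0x37, mem[0x09]=0x36, mem[0x0f]=0xe8, mem[0x06]=0x76

MEM[0x0d,0x17,0x09,0x0f,0x06] = 76 37 36 e8 76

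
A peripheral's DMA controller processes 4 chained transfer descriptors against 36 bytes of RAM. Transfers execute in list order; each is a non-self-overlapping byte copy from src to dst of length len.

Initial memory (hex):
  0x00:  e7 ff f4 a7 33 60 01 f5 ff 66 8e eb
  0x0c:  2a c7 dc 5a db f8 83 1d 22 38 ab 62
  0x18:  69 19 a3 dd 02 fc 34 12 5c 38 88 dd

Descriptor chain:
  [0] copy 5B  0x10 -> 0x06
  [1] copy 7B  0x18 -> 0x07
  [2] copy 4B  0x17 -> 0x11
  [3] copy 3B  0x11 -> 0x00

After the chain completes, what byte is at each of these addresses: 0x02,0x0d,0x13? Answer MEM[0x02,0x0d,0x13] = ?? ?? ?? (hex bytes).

MEM[0x02,0x0d,0x13] = 19 34 19

D0: mem[0x06..0x0a] <- [db f8 83 1d 22]
D1: mem[0x07..0x0d] <- [69 19 a3 dd 02 fc 34]
D2: mem[0x11..0x14] <- [62 69 19 a3]
D3: mem[0x00..0x02] <- [62 69 19]
query mem[0x02]=0x19, mem[0x0d]=0x34, mem[0x13]=0x19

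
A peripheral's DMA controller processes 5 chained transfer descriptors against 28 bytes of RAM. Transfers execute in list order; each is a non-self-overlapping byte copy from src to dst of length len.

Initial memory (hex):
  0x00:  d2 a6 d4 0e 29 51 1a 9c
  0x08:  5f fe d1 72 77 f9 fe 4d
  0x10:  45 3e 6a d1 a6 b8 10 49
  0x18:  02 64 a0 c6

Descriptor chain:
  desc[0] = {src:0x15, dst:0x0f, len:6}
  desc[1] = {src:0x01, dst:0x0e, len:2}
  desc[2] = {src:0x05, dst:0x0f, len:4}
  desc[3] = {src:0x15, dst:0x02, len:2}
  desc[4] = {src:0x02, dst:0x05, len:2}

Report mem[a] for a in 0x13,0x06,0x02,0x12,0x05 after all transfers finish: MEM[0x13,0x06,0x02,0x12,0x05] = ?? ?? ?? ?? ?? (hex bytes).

MEM[0x13,0x06,0x02,0x12,0x05] = 64 10 b8 5f b8

  after D0: wrote 6B at 0x0f = b810490264a0
  after D1: wrote 2B at 0x0e = a6d4
  after D2: wrote 4B at 0x0f = 511a9c5f
  after D3: wrote 2B at 0x02 = b810
  after D4: wrote 2B at 0x05 = b810
query mem[0x13]=0x64, mem[0x06]=0x10, mem[0x02]=0xb8, mem[0x12]=0x5f, mem[0x05]=0xb8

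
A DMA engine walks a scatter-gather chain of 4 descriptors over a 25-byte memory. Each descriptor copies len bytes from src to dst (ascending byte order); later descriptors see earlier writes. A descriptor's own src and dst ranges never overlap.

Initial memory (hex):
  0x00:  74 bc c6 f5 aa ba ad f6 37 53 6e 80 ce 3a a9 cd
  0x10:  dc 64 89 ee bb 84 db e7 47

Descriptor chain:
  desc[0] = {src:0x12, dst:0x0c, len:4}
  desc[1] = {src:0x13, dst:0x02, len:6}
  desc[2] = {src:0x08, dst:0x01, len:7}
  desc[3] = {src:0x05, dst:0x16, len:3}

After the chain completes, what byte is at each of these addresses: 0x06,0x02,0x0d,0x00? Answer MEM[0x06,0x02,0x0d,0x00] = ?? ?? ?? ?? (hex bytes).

MEM[0x06,0x02,0x0d,0x00] = ee 53 ee 74

D0: mem[0x0c..0x0f] <- [89 ee bb 84]
D1: mem[0x02..0x07] <- [ee bb 84 db e7 47]
D2: mem[0x01..0x07] <- [37 53 6e 80 89 ee bb]
D3: mem[0x16..0x18] <- [89 ee bb]
query mem[0x06]=0xee, mem[0x02]=0x53, mem[0x0d]=0xee, mem[0x00]=0x74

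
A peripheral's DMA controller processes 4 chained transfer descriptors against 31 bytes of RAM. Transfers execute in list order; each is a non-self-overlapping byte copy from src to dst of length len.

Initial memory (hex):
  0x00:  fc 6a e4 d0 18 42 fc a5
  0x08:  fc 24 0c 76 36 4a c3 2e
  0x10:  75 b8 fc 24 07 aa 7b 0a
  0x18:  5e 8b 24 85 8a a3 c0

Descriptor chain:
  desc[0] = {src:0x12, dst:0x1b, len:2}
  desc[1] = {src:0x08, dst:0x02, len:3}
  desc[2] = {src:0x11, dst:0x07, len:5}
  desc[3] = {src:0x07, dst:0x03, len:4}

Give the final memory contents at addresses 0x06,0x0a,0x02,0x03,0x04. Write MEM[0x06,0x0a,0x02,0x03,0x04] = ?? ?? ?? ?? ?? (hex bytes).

#0 dst[0x1b+2] := {0xfc,0x24}
#1 dst[0x02+3] := {0xfc,0x24,0x0c}
#2 dst[0x07+5] := {0xb8,0xfc,0x24,0x07,0xaa}
#3 dst[0x03+4] := {0xb8,0xfc,0x24,0x07}
query mem[0x06]=0x07, mem[0x0a]=0x07, mem[0x02]=0xfc, mem[0x03]=0xb8, mem[0x04]=0xfc

MEM[0x06,0x0a,0x02,0x03,0x04] = 07 07 fc b8 fc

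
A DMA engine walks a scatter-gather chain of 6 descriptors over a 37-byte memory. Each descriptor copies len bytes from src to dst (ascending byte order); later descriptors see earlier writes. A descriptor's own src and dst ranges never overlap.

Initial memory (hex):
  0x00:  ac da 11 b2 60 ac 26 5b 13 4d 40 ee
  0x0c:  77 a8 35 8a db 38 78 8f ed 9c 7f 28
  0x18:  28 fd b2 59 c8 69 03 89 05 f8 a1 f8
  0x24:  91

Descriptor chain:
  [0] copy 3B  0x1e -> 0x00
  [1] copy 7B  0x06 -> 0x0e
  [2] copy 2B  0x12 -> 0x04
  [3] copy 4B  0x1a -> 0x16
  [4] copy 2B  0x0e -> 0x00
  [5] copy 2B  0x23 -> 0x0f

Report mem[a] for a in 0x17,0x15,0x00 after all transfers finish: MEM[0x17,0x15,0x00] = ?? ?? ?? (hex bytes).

D0: mem[0x00..0x02] <- [03 89 05]
D1: mem[0x0e..0x14] <- [26 5b 13 4d 40 ee 77]
D2: mem[0x04..0x05] <- [40 ee]
D3: mem[0x16..0x19] <- [b2 59 c8 69]
D4: mem[0x00..0x01] <- [26 5b]
D5: mem[0x0f..0x10] <- [f8 91]
query mem[0x17]=0x59, mem[0x15]=0x9c, mem[0x00]=0x26

MEM[0x17,0x15,0x00] = 59 9c 26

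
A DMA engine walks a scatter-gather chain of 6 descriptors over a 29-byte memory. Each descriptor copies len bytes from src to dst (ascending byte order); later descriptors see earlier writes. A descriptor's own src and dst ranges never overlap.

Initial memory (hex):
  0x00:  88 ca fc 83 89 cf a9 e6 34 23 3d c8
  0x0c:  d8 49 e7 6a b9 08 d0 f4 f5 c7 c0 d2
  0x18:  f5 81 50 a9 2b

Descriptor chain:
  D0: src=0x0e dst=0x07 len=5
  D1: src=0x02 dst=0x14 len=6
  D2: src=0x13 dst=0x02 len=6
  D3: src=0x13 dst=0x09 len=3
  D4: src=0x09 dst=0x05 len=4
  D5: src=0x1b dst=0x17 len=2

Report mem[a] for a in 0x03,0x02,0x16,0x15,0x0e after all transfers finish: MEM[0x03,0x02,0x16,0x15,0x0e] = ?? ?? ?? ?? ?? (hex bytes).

#0 dst[0x07+5] := {0xe7,0x6a,0xb9,0x08,0xd0}
#1 dst[0x14+6] := {0xfc,0x83,0x89,0xcf,0xa9,0xe7}
#2 dst[0x02+6] := {0xf4,0xfc,0x83,0x89,0xcf,0xa9}
#3 dst[0x09+3] := {0xf4,0xfc,0x83}
#4 dst[0x05+4] := {0xf4,0xfc,0x83,0xd8}
#5 dst[0x17+2] := {0xa9,0x2b}
query mem[0x03]=0xfc, mem[0x02]=0xf4, mem[0x16]=0x89, mem[0x15]=0x83, mem[0x0e]=0xe7

MEM[0x03,0x02,0x16,0x15,0x0e] = fc f4 89 83 e7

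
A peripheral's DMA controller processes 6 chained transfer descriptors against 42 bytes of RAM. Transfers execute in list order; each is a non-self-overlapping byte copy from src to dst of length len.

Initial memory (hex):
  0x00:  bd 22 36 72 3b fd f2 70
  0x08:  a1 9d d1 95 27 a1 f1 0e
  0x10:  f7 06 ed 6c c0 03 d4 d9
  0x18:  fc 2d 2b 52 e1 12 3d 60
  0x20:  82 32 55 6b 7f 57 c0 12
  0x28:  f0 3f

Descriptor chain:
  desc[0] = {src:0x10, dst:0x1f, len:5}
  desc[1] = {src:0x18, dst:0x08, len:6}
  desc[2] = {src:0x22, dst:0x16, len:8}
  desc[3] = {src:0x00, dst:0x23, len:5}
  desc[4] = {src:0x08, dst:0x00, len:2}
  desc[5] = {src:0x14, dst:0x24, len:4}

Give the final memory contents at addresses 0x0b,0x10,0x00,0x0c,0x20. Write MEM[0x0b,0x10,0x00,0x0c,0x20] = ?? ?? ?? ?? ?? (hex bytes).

MEM[0x0b,0x10,0x00,0x0c,0x20] = 52 f7 fc e1 06

[0] 0x10->0x1f len=5 : f7 06 ed 6c c0
[1] 0x18->0x08 len=6 : fc 2d 2b 52 e1 12
[2] 0x22->0x16 len=8 : 6c c0 7f 57 c0 12 f0 3f
[3] 0x00->0x23 len=5 : bd 22 36 72 3b
[4] 0x08->0x00 len=2 : fc 2d
[5] 0x14->0x24 len=4 : c0 03 6c c0
query mem[0x0b]=0x52, mem[0x10]=0xf7, mem[0x00]=0xfc, mem[0x0c]=0xe1, mem[0x20]=0x06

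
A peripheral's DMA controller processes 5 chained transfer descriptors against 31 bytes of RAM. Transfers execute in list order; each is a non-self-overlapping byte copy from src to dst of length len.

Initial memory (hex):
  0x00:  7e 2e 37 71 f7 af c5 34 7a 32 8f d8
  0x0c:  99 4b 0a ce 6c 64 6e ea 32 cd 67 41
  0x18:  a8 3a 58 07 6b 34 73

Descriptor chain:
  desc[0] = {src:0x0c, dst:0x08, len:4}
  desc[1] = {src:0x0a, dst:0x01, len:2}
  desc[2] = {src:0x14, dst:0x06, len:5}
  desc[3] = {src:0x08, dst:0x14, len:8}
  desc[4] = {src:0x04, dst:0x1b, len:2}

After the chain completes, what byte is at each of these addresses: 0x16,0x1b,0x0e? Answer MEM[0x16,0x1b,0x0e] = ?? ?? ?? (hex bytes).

MEM[0x16,0x1b,0x0e] = a8 f7 0a

#0 dst[0x08+4] := {0x99,0x4b,0x0a,0xce}
#1 dst[0x01+2] := {0x0a,0xce}
#2 dst[0x06+5] := {0x32,0xcd,0x67,0x41,0xa8}
#3 dst[0x14+8] := {0x67,0x41,0xa8,0xce,0x99,0x4b,0x0a,0xce}
#4 dst[0x1b+2] := {0xf7,0xaf}
query mem[0x16]=0xa8, mem[0x1b]=0xf7, mem[0x0e]=0x0a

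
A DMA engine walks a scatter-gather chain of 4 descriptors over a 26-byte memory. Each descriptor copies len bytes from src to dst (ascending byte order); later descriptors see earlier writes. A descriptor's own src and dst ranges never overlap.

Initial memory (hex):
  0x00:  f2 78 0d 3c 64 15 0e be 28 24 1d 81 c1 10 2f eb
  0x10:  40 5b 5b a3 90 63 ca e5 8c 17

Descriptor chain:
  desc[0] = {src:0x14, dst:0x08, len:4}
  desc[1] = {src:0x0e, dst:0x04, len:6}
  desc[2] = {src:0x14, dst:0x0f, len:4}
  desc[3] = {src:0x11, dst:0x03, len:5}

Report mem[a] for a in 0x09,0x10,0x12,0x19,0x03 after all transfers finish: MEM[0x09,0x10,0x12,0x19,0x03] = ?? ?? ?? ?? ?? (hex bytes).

MEM[0x09,0x10,0x12,0x19,0x03] = a3 63 e5 17 ca

[0] 0x14->0x08 len=4 : 90 63 ca e5
[1] 0x0e->0x04 len=6 : 2f eb 40 5b 5b a3
[2] 0x14->0x0f len=4 : 90 63 ca e5
[3] 0x11->0x03 len=5 : ca e5 a3 90 63
query mem[0x09]=0xa3, mem[0x10]=0x63, mem[0x12]=0xe5, mem[0x19]=0x17, mem[0x03]=0xca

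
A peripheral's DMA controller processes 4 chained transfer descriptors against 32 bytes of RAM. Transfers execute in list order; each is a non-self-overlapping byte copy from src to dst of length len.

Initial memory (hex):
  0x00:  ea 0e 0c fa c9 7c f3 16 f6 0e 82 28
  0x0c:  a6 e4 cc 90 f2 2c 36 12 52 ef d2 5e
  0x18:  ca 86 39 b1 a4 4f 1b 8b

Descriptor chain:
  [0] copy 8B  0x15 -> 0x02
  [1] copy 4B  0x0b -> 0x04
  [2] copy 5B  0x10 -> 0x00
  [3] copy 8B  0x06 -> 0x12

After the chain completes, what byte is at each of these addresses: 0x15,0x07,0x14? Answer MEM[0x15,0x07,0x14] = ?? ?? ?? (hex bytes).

MEM[0x15,0x07,0x14] = a4 cc b1

  after D0: wrote 8B at 0x02 = efd25eca8639b1a4
  after D1: wrote 4B at 0x04 = 28a6e4cc
  after D2: wrote 5B at 0x00 = f22c361252
  after D3: wrote 8B at 0x12 = e4ccb1a48228a6e4
query mem[0x15]=0xa4, mem[0x07]=0xcc, mem[0x14]=0xb1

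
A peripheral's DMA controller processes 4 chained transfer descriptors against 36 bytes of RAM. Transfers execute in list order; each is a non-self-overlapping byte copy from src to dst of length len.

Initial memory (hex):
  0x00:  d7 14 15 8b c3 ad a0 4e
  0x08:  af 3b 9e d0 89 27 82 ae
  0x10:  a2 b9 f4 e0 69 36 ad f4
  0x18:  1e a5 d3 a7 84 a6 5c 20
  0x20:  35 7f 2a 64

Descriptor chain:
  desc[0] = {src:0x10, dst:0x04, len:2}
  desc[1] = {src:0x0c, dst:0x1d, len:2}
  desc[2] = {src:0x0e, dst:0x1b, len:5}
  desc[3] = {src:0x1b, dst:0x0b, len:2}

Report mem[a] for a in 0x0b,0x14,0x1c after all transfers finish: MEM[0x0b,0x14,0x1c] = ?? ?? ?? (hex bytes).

MEM[0x0b,0x14,0x1c] = 82 69 ae

  after D0: wrote 2B at 0x04 = a2b9
  after D1: wrote 2B at 0x1d = 8927
  after D2: wrote 5B at 0x1b = 82aea2b9f4
  after D3: wrote 2B at 0x0b = 82ae
query mem[0x0b]=0x82, mem[0x14]=0x69, mem[0x1c]=0xae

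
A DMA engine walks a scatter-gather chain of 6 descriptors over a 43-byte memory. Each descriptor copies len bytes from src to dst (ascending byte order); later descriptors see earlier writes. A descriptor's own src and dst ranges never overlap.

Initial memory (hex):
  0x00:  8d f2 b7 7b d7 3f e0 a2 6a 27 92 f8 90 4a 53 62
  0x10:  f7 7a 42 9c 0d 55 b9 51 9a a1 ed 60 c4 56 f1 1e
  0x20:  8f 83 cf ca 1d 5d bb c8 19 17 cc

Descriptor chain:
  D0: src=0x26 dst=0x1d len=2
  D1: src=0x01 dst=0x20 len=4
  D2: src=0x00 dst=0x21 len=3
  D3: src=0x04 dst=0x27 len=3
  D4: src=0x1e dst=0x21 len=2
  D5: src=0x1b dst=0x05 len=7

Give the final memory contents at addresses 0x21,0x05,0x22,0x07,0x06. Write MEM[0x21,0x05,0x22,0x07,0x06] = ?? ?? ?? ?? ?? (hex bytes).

#0 dst[0x1d+2] := {0xbb,0xc8}
#1 dst[0x20+4] := {0xf2,0xb7,0x7b,0xd7}
#2 dst[0x21+3] := {0x8d,0xf2,0xb7}
#3 dst[0x27+3] := {0xd7,0x3f,0xe0}
#4 dst[0x21+2] := {0xc8,0x1e}
#5 dst[0x05+7] := {0x60,0xc4,0xbb,0xc8,0x1e,0xf2,0xc8}
query mem[0x21]=0xc8, mem[0x05]=0x60, mem[0x22]=0x1e, mem[0x07]=0xbb, mem[0x06]=0xc4

MEM[0x21,0x05,0x22,0x07,0x06] = c8 60 1e bb c4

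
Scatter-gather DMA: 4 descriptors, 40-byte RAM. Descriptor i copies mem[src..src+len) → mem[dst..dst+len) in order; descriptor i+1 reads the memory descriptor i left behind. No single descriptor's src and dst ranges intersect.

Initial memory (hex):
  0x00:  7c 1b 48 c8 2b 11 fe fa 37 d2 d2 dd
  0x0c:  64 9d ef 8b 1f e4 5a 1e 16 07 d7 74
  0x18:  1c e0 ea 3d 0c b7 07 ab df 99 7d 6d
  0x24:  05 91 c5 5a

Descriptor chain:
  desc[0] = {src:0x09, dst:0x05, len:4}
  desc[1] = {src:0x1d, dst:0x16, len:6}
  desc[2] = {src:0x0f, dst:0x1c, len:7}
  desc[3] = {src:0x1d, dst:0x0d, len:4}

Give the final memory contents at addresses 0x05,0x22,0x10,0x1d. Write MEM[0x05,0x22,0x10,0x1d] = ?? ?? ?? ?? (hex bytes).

MEM[0x05,0x22,0x10,0x1d] = d2 07 1e 1f

#0 dst[0x05+4] := {0xd2,0xd2,0xdd,0x64}
#1 dst[0x16+6] := {0xb7,0x07,0xab,0xdf,0x99,0x7d}
#2 dst[0x1c+7] := {0x8b,0x1f,0xe4,0x5a,0x1e,0x16,0x07}
#3 dst[0x0d+4] := {0x1f,0xe4,0x5a,0x1e}
query mem[0x05]=0xd2, mem[0x22]=0x07, mem[0x10]=0x1e, mem[0x1d]=0x1f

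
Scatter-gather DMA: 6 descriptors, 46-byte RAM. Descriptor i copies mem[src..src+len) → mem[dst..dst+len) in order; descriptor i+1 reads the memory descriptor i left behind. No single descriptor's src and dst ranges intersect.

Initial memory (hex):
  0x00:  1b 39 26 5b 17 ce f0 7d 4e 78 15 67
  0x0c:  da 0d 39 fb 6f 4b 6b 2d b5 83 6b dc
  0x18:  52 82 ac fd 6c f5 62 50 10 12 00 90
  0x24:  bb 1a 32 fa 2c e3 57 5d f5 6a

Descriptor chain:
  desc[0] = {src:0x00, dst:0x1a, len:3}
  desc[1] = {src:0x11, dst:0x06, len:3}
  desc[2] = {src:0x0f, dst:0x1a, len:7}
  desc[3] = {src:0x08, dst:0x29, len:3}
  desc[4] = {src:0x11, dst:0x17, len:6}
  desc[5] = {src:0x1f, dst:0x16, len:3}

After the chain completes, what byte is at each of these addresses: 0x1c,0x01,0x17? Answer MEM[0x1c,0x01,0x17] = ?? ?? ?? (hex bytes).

MEM[0x1c,0x01,0x17] = 6b 39 83

#0 dst[0x1a+3] := {0x1b,0x39,0x26}
#1 dst[0x06+3] := {0x4b,0x6b,0x2d}
#2 dst[0x1a+7] := {0xfb,0x6f,0x4b,0x6b,0x2d,0xb5,0x83}
#3 dst[0x29+3] := {0x2d,0x78,0x15}
#4 dst[0x17+6] := {0x4b,0x6b,0x2d,0xb5,0x83,0x6b}
#5 dst[0x16+3] := {0xb5,0x83,0x12}
query mem[0x1c]=0x6b, mem[0x01]=0x39, mem[0x17]=0x83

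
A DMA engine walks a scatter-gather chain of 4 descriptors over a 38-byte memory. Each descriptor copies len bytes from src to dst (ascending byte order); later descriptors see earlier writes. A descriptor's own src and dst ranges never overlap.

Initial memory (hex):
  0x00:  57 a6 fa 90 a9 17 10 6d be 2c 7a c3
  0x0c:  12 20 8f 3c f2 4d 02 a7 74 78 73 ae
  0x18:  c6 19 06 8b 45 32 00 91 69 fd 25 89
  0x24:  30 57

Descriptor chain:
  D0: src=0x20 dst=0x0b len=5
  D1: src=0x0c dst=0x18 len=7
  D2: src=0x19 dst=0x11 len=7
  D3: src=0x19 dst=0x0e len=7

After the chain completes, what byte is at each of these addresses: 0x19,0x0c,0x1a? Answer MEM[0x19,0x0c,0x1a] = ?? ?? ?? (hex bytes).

MEM[0x19,0x0c,0x1a] = 25 fd 89

D0: mem[0x0b..0x0f] <- [69 fd 25 89 30]
D1: mem[0x18..0x1e] <- [fd 25 89 30 f2 4d 02]
D2: mem[0x11..0x17] <- [25 89 30 f2 4d 02 91]
D3: mem[0x0e..0x14] <- [25 89 30 f2 4d 02 91]
query mem[0x19]=0x25, mem[0x0c]=0xfd, mem[0x1a]=0x89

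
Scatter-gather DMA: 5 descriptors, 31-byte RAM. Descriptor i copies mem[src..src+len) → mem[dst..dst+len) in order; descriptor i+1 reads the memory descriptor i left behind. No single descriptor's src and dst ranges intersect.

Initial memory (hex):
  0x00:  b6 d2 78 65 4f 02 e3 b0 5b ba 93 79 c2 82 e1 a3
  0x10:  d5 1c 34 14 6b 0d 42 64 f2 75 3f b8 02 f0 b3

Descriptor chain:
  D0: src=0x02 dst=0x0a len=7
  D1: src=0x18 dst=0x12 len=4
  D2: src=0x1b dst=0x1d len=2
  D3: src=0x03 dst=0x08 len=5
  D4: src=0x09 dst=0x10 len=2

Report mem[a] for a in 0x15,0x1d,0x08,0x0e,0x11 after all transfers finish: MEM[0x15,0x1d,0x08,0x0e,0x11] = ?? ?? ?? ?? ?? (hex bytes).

#0 dst[0x0a+7] := {0x78,0x65,0x4f,0x02,0xe3,0xb0,0x5b}
#1 dst[0x12+4] := {0xf2,0x75,0x3f,0xb8}
#2 dst[0x1d+2] := {0xb8,0x02}
#3 dst[0x08+5] := {0x65,0x4f,0x02,0xe3,0xb0}
#4 dst[0x10+2] := {0x4f,0x02}
query mem[0x15]=0xb8, mem[0x1d]=0xb8, mem[0x08]=0x65, mem[0x0e]=0xe3, mem[0x11]=0x02

MEM[0x15,0x1d,0x08,0x0e,0x11] = b8 b8 65 e3 02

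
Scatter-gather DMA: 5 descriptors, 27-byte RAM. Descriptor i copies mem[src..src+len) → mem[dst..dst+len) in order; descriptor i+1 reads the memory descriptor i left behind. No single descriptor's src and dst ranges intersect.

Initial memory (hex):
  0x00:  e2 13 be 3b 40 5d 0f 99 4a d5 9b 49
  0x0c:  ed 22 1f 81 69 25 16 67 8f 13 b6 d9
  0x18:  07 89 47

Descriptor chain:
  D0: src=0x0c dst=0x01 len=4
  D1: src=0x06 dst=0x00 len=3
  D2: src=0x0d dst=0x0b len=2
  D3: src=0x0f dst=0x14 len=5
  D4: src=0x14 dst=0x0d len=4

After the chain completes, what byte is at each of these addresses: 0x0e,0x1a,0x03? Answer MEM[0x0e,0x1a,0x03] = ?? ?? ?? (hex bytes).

MEM[0x0e,0x1a,0x03] = 69 47 1f

  after D0: wrote 4B at 0x01 = ed221f81
  after D1: wrote 3B at 0x00 = 0f994a
  after D2: wrote 2B at 0x0b = 221f
  after D3: wrote 5B at 0x14 = 8169251667
  after D4: wrote 4B at 0x0d = 81692516
query mem[0x0e]=0x69, mem[0x1a]=0x47, mem[0x03]=0x1f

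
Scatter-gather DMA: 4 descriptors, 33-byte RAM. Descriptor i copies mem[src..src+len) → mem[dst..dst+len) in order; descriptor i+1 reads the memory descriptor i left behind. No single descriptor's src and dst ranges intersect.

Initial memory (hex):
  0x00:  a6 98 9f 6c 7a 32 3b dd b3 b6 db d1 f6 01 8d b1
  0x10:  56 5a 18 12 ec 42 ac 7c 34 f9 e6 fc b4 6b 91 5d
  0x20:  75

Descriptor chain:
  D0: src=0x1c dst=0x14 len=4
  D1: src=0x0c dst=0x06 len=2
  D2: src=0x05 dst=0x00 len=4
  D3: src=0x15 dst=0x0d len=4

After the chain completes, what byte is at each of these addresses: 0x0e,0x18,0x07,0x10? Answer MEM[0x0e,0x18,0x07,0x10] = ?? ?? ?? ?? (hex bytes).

#0 dst[0x14+4] := {0xb4,0x6b,0x91,0x5d}
#1 dst[0x06+2] := {0xf6,0x01}
#2 dst[0x00+4] := {0x32,0xf6,0x01,0xb3}
#3 dst[0x0d+4] := {0x6b,0x91,0x5d,0x34}
query mem[0x0e]=0x91, mem[0x18]=0x34, mem[0x07]=0x01, mem[0x10]=0x34

MEM[0x0e,0x18,0x07,0x10] = 91 34 01 34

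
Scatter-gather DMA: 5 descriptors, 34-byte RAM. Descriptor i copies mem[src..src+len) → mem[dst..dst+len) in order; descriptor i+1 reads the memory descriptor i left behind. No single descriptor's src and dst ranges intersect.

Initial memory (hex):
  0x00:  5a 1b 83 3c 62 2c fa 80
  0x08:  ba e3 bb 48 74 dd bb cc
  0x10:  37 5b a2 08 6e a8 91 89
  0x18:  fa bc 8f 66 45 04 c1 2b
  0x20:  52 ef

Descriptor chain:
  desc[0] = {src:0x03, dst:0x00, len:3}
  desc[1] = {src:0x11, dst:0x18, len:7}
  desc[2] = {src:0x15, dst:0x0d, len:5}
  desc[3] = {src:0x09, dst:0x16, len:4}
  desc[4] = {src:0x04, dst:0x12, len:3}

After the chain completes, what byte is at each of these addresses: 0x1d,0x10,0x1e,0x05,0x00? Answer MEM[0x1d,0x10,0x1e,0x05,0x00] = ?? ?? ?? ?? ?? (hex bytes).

  after D0: wrote 3B at 0x00 = 3c622c
  after D1: wrote 7B at 0x18 = 5ba2086ea89189
  after D2: wrote 5B at 0x0d = a891895ba2
  after D3: wrote 4B at 0x16 = e3bb4874
  after D4: wrote 3B at 0x12 = 622cfa
query mem[0x1d]=0x91, mem[0x10]=0x5b, mem[0x1e]=0x89, mem[0x05]=0x2c, mem[0x00]=0x3c

MEM[0x1d,0x10,0x1e,0x05,0x00] = 91 5b 89 2c 3c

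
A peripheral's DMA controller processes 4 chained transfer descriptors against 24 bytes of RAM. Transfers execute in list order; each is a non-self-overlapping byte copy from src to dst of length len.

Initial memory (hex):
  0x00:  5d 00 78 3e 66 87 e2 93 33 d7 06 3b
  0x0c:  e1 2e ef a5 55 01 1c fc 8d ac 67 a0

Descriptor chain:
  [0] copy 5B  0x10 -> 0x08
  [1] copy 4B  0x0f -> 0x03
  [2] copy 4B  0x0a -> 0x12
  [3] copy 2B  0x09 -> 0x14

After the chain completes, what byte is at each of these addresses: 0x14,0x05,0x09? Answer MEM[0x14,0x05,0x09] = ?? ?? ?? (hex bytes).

  after D0: wrote 5B at 0x08 = 55011cfc8d
  after D1: wrote 4B at 0x03 = a555011c
  after D2: wrote 4B at 0x12 = 1cfc8d2e
  after D3: wrote 2B at 0x14 = 011c
query mem[0x14]=0x01, mem[0x05]=0x01, mem[0x09]=0x01

MEM[0x14,0x05,0x09] = 01 01 01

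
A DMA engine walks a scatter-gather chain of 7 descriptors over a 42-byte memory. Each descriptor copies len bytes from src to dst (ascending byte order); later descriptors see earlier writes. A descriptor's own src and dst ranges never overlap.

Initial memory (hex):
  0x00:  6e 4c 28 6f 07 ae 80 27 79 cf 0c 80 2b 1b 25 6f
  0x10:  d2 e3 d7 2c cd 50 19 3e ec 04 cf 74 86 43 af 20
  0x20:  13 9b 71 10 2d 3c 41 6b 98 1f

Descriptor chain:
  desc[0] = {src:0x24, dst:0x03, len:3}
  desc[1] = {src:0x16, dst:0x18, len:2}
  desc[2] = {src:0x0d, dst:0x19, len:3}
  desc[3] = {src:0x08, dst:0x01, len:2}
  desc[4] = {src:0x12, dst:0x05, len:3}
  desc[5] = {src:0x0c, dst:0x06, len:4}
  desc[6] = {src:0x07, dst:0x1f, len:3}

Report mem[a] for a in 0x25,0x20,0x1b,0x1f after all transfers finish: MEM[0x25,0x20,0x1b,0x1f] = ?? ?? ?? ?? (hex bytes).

MEM[0x25,0x20,0x1b,0x1f] = 3c 25 6f 1b

D0: mem[0x03..0x05] <- [2d 3c 41]
D1: mem[0x18..0x19] <- [19 3e]
D2: mem[0x19..0x1b] <- [1b 25 6f]
D3: mem[0x01..0x02] <- [79 cf]
D4: mem[0x05..0x07] <- [d7 2c cd]
D5: mem[0x06..0x09] <- [2b 1b 25 6f]
D6: mem[0x1f..0x21] <- [1b 25 6f]
query mem[0x25]=0x3c, mem[0x20]=0x25, mem[0x1b]=0x6f, mem[0x1f]=0x1b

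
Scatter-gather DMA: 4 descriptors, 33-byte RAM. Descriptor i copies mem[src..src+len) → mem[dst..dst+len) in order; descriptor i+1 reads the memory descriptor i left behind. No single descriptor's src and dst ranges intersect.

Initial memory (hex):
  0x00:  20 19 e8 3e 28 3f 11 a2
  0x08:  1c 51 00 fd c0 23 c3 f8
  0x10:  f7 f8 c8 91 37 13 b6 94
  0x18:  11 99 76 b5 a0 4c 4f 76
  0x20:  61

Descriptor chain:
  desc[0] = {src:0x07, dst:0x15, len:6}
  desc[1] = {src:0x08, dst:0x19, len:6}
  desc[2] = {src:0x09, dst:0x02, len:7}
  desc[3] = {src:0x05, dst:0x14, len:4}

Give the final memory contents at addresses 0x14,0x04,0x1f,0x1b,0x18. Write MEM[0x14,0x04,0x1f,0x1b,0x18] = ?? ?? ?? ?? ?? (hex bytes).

  after D0: wrote 6B at 0x15 = a21c5100fdc0
  after D1: wrote 6B at 0x19 = 1c5100fdc023
  after D2: wrote 7B at 0x02 = 5100fdc023c3f8
  after D3: wrote 4B at 0x14 = c023c3f8
query mem[0x14]=0xc0, mem[0x04]=0xfd, mem[0x1f]=0x76, mem[0x1b]=0x00, mem[0x18]=0x00

MEM[0x14,0x04,0x1f,0x1b,0x18] = c0 fd 76 00 00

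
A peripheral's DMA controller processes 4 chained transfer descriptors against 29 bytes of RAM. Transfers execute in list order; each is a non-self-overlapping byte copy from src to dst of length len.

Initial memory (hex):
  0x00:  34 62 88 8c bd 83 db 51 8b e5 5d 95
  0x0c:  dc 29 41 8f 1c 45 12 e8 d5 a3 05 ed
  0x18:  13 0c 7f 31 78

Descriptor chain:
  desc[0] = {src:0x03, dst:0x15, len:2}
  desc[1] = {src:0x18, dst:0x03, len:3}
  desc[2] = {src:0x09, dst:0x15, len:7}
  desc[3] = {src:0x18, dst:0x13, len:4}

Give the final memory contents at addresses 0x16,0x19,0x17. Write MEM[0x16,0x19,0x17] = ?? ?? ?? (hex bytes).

[0] 0x03->0x15 len=2 : 8c bd
[1] 0x18->0x03 len=3 : 13 0c 7f
[2] 0x09->0x15 len=7 : e5 5d 95 dc 29 41 8f
[3] 0x18->0x13 len=4 : dc 29 41 8f
query mem[0x16]=0x8f, mem[0x19]=0x29, mem[0x17]=0x95

MEM[0x16,0x19,0x17] = 8f 29 95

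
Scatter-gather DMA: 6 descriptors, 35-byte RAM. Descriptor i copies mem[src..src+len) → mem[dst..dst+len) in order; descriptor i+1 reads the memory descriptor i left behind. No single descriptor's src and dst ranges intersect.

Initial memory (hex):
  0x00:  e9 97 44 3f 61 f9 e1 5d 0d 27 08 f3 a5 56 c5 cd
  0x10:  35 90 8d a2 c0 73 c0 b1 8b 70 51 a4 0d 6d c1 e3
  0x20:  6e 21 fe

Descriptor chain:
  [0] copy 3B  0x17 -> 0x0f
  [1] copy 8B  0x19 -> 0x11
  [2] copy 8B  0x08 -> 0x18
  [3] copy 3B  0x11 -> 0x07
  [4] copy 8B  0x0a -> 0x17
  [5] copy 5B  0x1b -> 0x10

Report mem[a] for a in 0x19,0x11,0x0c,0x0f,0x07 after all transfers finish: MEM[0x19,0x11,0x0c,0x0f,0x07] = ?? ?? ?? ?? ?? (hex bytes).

MEM[0x19,0x11,0x0c,0x0f,0x07] = a5 b1 a5 b1 70

D0: mem[0x0f..0x11] <- [b1 8b 70]
D1: mem[0x11..0x18] <- [70 51 a4 0d 6d c1 e3 6e]
D2: mem[0x18..0x1f] <- [0d 27 08 f3 a5 56 c5 b1]
D3: mem[0x07..0x09] <- [70 51 a4]
D4: mem[0x17..0x1e] <- [08 f3 a5 56 c5 b1 8b 70]
D5: mem[0x10..0x14] <- [c5 b1 8b 70 b1]
query mem[0x19]=0xa5, mem[0x11]=0xb1, mem[0x0c]=0xa5, mem[0x0f]=0xb1, mem[0x07]=0x70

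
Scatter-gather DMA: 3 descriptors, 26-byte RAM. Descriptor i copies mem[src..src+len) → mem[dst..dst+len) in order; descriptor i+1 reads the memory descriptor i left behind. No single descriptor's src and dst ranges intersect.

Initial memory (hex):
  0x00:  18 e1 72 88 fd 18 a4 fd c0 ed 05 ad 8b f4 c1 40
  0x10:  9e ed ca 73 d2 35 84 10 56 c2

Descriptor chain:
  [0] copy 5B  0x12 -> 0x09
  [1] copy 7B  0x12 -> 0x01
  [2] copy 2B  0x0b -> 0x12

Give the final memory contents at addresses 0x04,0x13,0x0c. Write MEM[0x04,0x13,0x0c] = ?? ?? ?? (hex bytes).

MEM[0x04,0x13,0x0c] = 35 35 35

  after D0: wrote 5B at 0x09 = ca73d23584
  after D1: wrote 7B at 0x01 = ca73d235841056
  after D2: wrote 2B at 0x12 = d235
query mem[0x04]=0x35, mem[0x13]=0x35, mem[0x0c]=0x35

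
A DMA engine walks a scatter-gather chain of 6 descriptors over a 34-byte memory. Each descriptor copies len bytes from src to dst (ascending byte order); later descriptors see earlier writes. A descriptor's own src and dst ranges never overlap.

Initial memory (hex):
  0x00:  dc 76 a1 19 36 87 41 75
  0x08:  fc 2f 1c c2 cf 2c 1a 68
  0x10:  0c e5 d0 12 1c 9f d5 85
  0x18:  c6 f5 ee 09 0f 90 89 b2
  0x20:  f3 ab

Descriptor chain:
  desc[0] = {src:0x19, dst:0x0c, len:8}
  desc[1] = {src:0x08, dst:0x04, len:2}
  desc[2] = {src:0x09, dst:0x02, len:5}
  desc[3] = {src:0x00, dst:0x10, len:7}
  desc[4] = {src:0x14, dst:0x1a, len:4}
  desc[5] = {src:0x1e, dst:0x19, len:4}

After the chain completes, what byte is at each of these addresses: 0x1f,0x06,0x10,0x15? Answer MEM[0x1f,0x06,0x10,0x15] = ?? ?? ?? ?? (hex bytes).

D0: mem[0x0c..0x13] <- [f5 ee 09 0f 90 89 b2 f3]
D1: mem[0x04..0x05] <- [fc 2f]
D2: mem[0x02..0x06] <- [2f 1c c2 f5 ee]
D3: mem[0x10..0x16] <- [dc 76 2f 1c c2 f5 ee]
D4: mem[0x1a..0x1d] <- [c2 f5 ee 85]
D5: mem[0x19..0x1c] <- [89 b2 f3 ab]
query mem[0x1f]=0xb2, mem[0x06]=0xee, mem[0x10]=0xdc, mem[0x15]=0xf5

MEM[0x1f,0x06,0x10,0x15] = b2 ee dc f5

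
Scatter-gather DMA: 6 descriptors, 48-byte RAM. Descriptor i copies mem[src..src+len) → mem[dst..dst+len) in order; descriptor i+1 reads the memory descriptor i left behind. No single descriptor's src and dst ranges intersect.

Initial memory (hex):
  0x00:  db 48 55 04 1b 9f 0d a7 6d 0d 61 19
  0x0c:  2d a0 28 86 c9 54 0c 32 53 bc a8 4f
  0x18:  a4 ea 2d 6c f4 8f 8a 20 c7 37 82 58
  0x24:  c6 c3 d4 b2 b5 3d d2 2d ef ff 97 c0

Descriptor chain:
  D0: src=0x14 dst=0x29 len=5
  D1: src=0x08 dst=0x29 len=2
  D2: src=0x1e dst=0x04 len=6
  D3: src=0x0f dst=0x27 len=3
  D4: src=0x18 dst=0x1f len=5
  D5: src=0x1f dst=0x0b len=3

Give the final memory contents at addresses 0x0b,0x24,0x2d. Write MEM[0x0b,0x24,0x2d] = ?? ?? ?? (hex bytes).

  after D0: wrote 5B at 0x29 = 53bca84fa4
  after D1: wrote 2B at 0x29 = 6d0d
  after D2: wrote 6B at 0x04 = 8a20c7378258
  after D3: wrote 3B at 0x27 = 86c954
  after D4: wrote 5B at 0x1f = a4ea2d6cf4
  after D5: wrote 3B at 0x0b = a4ea2d
query mem[0x0b]=0xa4, mem[0x24]=0xc6, mem[0x2d]=0xa4

MEM[0x0b,0x24,0x2d] = a4 c6 a4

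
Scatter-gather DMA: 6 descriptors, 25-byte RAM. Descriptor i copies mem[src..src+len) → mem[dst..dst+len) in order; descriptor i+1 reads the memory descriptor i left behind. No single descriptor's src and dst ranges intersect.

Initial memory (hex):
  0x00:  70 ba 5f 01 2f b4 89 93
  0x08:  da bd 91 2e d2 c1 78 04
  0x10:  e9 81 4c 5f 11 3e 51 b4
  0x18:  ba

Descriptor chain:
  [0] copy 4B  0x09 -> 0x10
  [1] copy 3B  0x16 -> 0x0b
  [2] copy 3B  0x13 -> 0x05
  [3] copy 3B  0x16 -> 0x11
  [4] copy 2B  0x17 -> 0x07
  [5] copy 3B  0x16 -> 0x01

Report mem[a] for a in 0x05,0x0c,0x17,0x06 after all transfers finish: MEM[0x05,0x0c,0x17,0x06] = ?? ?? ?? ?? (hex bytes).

MEM[0x05,0x0c,0x17,0x06] = d2 b4 b4 11

  after D0: wrote 4B at 0x10 = bd912ed2
  after D1: wrote 3B at 0x0b = 51b4ba
  after D2: wrote 3B at 0x05 = d2113e
  after D3: wrote 3B at 0x11 = 51b4ba
  after D4: wrote 2B at 0x07 = b4ba
  after D5: wrote 3B at 0x01 = 51b4ba
query mem[0x05]=0xd2, mem[0x0c]=0xb4, mem[0x17]=0xb4, mem[0x06]=0x11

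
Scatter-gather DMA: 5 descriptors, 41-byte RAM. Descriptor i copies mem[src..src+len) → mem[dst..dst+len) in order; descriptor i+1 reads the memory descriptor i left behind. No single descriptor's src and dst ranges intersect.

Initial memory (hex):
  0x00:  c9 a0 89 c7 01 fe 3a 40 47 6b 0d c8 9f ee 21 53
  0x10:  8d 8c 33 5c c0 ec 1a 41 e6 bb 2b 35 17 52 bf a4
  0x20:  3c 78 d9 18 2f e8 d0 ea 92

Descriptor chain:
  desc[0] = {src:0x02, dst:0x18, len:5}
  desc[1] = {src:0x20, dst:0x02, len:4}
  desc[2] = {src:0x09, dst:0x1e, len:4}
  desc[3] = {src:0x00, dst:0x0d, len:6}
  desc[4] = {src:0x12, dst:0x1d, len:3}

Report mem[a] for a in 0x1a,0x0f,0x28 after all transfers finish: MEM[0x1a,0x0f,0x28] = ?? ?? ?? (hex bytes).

  after D0: wrote 5B at 0x18 = 89c701fe3a
  after D1: wrote 4B at 0x02 = 3c78d918
  after D2: wrote 4B at 0x1e = 6b0dc89f
  after D3: wrote 6B at 0x0d = c9a03c78d918
  after D4: wrote 3B at 0x1d = 185cc0
query mem[0x1a]=0x01, mem[0x0f]=0x3c, mem[0x28]=0x92

MEM[0x1a,0x0f,0x28] = 01 3c 92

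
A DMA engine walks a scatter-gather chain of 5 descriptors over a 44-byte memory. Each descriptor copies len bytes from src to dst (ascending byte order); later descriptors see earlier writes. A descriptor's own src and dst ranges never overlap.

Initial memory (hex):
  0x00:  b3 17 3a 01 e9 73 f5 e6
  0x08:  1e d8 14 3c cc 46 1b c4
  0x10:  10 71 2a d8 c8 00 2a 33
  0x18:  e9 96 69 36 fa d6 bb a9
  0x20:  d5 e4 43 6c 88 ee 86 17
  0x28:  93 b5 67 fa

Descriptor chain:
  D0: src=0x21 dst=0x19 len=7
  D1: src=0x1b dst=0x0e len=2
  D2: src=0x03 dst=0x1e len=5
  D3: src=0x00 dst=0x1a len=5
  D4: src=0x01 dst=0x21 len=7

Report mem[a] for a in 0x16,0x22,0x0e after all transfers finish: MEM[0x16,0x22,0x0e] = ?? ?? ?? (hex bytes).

D0: mem[0x19..0x1f] <- [e4 43 6c 88 ee 86 17]
D1: mem[0x0e..0x0f] <- [6c 88]
D2: mem[0x1e..0x22] <- [01 e9 73 f5 e6]
D3: mem[0x1a..0x1e] <- [b3 17 3a 01 e9]
D4: mem[0x21..0x27] <- [17 3a 01 e9 73 f5 e6]
query mem[0x16]=0x2a, mem[0x22]=0x3a, mem[0x0e]=0x6c

MEM[0x16,0x22,0x0e] = 2a 3a 6c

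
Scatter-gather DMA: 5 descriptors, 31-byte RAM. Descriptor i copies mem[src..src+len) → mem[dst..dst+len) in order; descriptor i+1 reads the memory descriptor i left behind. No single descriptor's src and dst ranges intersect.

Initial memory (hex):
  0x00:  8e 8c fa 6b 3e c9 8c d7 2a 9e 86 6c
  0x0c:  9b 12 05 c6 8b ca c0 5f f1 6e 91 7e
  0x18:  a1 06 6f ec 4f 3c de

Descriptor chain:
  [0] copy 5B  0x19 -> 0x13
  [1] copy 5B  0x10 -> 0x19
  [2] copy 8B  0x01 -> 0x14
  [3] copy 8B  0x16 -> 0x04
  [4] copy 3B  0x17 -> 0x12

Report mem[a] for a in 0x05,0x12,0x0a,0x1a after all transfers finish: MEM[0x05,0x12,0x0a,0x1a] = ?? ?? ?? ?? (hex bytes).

MEM[0x05,0x12,0x0a,0x1a] = 3e 3e 06 d7

#0 dst[0x13+5] := {0x06,0x6f,0xec,0x4f,0x3c}
#1 dst[0x19+5] := {0x8b,0xca,0xc0,0x06,0x6f}
#2 dst[0x14+8] := {0x8c,0xfa,0x6b,0x3e,0xc9,0x8c,0xd7,0x2a}
#3 dst[0x04+8] := {0x6b,0x3e,0xc9,0x8c,0xd7,0x2a,0x06,0x6f}
#4 dst[0x12+3] := {0x3e,0xc9,0x8c}
query mem[0x05]=0x3e, mem[0x12]=0x3e, mem[0x0a]=0x06, mem[0x1a]=0xd7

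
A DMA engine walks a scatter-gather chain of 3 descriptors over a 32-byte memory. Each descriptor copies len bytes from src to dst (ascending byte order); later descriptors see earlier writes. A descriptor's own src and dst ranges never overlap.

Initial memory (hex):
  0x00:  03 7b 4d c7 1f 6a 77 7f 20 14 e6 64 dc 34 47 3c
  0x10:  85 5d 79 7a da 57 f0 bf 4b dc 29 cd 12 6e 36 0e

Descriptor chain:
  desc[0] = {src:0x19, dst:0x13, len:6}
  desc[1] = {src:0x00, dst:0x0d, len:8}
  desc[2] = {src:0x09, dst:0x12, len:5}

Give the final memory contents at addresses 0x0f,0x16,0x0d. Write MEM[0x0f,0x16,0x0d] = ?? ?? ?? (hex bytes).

[0] 0x19->0x13 len=6 : dc 29 cd 12 6e 36
[1] 0x00->0x0d len=8 : 03 7b 4d c7 1f 6a 77 7f
[2] 0x09->0x12 len=5 : 14 e6 64 dc 03
query mem[0x0f]=0x4d, mem[0x16]=0x03, mem[0x0d]=0x03

MEM[0x0f,0x16,0x0d] = 4d 03 03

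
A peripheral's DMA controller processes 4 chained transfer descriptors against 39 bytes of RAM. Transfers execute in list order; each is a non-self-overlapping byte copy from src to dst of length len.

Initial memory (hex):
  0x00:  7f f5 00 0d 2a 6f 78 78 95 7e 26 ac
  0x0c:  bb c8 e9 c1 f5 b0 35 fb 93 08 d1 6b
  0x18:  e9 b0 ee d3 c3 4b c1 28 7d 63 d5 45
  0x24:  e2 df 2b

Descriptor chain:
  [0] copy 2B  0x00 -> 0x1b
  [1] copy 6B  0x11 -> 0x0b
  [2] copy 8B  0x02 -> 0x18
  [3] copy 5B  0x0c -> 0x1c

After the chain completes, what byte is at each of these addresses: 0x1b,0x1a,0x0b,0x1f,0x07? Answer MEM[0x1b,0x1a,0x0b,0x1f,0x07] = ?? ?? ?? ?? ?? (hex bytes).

D0: mem[0x1b..0x1c] <- [7f f5]
D1: mem[0x0b..0x10] <- [b0 35 fb 93 08 d1]
D2: mem[0x18..0x1f] <- [00 0d 2a 6f 78 78 95 7e]
D3: mem[0x1c..0x20] <- [35 fb 93 08 d1]
query mem[0x1b]=0x6f, mem[0x1a]=0x2a, mem[0x0b]=0xb0, mem[0x1f]=0x08, mem[0x07]=0x78

MEM[0x1b,0x1a,0x0b,0x1f,0x07] = 6f 2a b0 08 78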